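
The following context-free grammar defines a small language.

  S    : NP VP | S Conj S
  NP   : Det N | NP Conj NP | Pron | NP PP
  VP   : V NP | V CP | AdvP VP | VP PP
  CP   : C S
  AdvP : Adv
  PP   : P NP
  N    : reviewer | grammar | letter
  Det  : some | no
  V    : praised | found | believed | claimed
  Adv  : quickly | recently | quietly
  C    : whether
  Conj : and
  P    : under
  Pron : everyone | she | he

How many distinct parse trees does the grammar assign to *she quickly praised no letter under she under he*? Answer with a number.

Two of the 9 distinct bracketings:
[S [NP [Pron she]] [VP [AdvP [Adv quickly]] [VP [V praised] [NP [NP [Det no] [N letter]] [PP [P under] [NP [NP [Pron she]] [PP [P under] [NP [Pron he]]]]]]]]]
[S [NP [Pron she]] [VP [AdvP [Adv quickly]] [VP [V praised] [NP [NP [NP [Det no] [N letter]] [PP [P under] [NP [Pron she]]]] [PP [P under] [NP [Pron he]]]]]]]
The trees differ in how a recursive rule is bracketed over the same span.

9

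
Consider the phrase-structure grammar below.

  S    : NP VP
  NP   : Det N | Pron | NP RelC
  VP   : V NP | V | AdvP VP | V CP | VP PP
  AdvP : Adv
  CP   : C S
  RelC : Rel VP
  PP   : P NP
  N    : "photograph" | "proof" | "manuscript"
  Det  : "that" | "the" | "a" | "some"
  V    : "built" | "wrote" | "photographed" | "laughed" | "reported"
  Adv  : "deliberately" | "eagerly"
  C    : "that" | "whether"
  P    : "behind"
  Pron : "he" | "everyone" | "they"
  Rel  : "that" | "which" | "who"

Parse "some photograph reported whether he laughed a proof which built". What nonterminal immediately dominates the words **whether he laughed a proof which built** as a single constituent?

CP

[S [NP [Det some] [N photograph]] [VP [V reported] [CP [C whether] [S [NP [Pron he]] [VP [V laughed] [NP [NP [Det a] [N proof]] [RelC [Rel which] [VP [V built]]]]]]]]]
The span 'whether he laughed a proof which built' is the CP node built by CP → C S.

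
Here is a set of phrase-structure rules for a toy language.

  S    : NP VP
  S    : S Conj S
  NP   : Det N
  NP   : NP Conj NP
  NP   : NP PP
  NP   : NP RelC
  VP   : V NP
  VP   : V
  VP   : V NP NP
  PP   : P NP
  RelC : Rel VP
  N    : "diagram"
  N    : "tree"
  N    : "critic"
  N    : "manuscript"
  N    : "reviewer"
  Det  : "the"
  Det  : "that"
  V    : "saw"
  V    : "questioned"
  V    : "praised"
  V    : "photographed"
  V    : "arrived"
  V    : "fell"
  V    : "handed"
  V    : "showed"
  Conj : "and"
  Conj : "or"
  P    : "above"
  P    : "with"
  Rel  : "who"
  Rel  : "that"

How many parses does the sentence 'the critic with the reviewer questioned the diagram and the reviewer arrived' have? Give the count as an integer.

[S [S [NP [NP [Det the] [N critic]] [PP [P with] [NP [Det the] [N reviewer]]]] [VP [V questioned] [NP [Det the] [N diagram]]]] [Conj and] [S [NP [Det the] [N reviewer]] [VP [V arrived]]]]
No rule offers an alternative attachment or grouping for any span, so this is the only derivation.

1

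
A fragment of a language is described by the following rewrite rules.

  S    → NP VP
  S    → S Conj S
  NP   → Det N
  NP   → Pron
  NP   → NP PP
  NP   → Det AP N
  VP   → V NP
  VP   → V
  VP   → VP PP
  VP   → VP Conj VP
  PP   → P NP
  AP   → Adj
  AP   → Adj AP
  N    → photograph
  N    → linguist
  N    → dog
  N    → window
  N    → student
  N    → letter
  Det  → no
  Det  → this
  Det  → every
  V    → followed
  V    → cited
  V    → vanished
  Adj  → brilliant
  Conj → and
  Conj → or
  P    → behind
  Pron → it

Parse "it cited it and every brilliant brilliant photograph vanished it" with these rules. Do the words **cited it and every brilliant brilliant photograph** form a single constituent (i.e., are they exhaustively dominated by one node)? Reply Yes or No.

No

[S [S [NP [Pron it]] [VP [V cited] [NP [Pron it]]]] [Conj and] [S [NP [Det every] [AP [Adj brilliant] [AP [Adj brilliant]]] [N photograph]] [VP [V vanished] [NP [Pron it]]]]]
The smallest constituent containing 'cited it and every brilliant brilliant photograph' is the S spanning 'it cited it and every brilliant brilliant photograph vanished it'; no single node in the tree dominates exactly the given words.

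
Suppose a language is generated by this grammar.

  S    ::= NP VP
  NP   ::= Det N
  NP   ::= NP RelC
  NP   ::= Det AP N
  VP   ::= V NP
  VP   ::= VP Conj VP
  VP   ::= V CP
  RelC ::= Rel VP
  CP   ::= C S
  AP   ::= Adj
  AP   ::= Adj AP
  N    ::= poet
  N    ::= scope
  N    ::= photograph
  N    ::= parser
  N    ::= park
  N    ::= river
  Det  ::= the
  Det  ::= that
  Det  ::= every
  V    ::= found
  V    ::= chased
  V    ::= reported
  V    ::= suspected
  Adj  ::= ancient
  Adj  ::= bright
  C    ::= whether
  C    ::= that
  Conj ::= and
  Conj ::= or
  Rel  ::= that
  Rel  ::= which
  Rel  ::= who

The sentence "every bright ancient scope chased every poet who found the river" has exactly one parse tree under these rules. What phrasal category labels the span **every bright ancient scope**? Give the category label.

S
  NP
    Det: every
    AP
      Adj: bright
      AP
        Adj: ancient
    N: scope
  VP
    V: chased
    NP
      NP
        Det: every
        N: poet
      RelC
        Rel: who
        VP
          V: found
          NP
            Det: the
            N: river
The span 'every bright ancient scope' is the NP node built by NP → Det AP N.

NP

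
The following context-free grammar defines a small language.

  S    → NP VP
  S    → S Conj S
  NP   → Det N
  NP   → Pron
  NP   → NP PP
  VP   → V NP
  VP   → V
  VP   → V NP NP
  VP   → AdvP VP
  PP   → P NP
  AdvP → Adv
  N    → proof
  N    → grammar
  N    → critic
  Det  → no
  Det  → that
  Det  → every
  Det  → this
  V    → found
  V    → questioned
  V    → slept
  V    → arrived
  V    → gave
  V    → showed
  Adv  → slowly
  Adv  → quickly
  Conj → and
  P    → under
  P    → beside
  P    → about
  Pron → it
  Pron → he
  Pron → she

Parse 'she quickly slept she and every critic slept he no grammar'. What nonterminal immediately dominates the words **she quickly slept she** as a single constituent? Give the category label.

[S [S [NP [Pron she]] [VP [AdvP [Adv quickly]] [VP [V slept] [NP [Pron she]]]]] [Conj and] [S [NP [Det every] [N critic]] [VP [V slept] [NP [Pron he]] [NP [Det no] [N grammar]]]]]
The span 'she quickly slept she' is the S node built by S → NP VP.

S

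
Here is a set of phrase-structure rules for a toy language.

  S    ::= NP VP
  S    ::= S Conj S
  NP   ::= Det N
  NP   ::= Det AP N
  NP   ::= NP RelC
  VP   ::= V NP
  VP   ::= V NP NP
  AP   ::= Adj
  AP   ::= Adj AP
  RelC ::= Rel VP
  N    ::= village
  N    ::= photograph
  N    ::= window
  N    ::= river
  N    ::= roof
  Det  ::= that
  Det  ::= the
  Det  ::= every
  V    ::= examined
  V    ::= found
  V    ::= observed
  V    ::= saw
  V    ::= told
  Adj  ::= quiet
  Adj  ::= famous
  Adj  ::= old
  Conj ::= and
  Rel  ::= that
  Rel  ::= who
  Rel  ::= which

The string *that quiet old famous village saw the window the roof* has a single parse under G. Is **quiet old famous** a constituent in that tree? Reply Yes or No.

Yes

[S [NP [Det that] [AP [Adj quiet] [AP [Adj old] [AP [Adj famous]]]] [N village]] [VP [V saw] [NP [Det the] [N window]] [NP [Det the] [N roof]]]]
The words 'quiet old famous' are exhaustively dominated by a single AP node (built by AP → Adj AP), so they form a constituent.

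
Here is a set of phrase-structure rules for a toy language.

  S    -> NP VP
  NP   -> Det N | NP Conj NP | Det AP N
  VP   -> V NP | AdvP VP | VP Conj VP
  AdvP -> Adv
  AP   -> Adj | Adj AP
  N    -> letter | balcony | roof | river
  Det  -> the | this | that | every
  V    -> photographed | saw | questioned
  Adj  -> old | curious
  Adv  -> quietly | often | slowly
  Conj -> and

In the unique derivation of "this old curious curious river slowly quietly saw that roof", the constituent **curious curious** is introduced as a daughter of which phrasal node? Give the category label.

AP

[S [NP [Det this] [AP [Adj old] [AP [Adj curious] [AP [Adj curious]]]] [N river]] [VP [AdvP [Adv slowly]] [VP [AdvP [Adv quietly]] [VP [V saw] [NP [Det that] [N roof]]]]]]
The span 'curious curious' is the AP node built by AP → Adj AP.
Its mother is the AP built by AP → Adj AP.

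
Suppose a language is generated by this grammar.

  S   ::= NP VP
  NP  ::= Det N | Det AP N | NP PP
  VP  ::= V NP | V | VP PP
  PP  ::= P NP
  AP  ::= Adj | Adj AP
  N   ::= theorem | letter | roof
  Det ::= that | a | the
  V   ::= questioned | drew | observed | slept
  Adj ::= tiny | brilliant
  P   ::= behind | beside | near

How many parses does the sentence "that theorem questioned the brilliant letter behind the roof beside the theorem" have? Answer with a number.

Two of the 5 distinct bracketings:
[S [NP [Det that] [N theorem]] [VP [V questioned] [NP [NP [Det the] [AP [Adj brilliant]] [N letter]] [PP [P behind] [NP [NP [Det the] [N roof]] [PP [P beside] [NP [Det the] [N theorem]]]]]]]]
[S [NP [Det that] [N theorem]] [VP [V questioned] [NP [NP [NP [Det the] [AP [Adj brilliant]] [N letter]] [PP [P behind] [NP [Det the] [N roof]]]] [PP [P beside] [NP [Det the] [N theorem]]]]]]
The trees differ in how a recursive rule is bracketed over the same span.

5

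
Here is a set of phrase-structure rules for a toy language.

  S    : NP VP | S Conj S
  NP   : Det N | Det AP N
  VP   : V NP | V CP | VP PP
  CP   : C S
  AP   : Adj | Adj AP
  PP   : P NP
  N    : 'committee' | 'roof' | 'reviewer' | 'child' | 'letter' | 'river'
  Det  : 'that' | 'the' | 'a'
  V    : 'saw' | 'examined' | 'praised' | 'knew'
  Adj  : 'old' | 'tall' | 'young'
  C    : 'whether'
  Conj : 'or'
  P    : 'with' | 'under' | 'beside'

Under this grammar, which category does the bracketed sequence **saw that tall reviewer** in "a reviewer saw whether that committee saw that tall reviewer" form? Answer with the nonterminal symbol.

VP

[S [NP [Det a] [N reviewer]] [VP [V saw] [CP [C whether] [S [NP [Det that] [N committee]] [VP [V saw] [NP [Det that] [AP [Adj tall]] [N reviewer]]]]]]]
The span 'saw that tall reviewer' is the VP node built by VP → V NP.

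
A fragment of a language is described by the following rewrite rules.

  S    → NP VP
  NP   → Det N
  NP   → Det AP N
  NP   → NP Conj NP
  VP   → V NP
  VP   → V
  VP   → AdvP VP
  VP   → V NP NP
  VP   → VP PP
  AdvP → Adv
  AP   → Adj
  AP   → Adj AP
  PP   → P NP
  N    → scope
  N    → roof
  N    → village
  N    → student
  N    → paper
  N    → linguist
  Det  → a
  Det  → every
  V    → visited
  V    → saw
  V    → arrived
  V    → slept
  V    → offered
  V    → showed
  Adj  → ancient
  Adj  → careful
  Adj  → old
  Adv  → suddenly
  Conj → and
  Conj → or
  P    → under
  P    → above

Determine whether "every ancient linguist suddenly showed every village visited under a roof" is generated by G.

Ungrammatical

For S → NP VP, the only prefix that parses as NP is 'every ancient linguist', but the remainder 'suddenly showed every village visited under a roof' is not a VP under these rules.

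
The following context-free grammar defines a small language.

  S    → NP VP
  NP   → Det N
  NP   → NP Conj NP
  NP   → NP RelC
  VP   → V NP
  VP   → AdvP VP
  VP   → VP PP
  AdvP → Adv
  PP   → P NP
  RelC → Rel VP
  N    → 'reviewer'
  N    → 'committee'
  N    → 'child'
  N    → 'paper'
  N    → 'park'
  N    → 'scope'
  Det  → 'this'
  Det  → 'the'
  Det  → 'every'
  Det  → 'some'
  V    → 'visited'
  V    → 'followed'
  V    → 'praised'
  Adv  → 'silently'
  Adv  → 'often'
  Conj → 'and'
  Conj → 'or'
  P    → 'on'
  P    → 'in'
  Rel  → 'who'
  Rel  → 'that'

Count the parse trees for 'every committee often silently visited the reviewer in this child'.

3

Two of the 3 distinct bracketings:
[S [NP [Det every] [N committee]] [VP [AdvP [Adv often]] [VP [AdvP [Adv silently]] [VP [VP [V visited] [NP [Det the] [N reviewer]]] [PP [P in] [NP [Det this] [N child]]]]]]]
[S [NP [Det every] [N committee]] [VP [AdvP [Adv often]] [VP [VP [AdvP [Adv silently]] [VP [V visited] [NP [Det the] [N reviewer]]]] [PP [P in] [NP [Det this] [N child]]]]]]
The trees differ in how a recursive rule is bracketed over the same span.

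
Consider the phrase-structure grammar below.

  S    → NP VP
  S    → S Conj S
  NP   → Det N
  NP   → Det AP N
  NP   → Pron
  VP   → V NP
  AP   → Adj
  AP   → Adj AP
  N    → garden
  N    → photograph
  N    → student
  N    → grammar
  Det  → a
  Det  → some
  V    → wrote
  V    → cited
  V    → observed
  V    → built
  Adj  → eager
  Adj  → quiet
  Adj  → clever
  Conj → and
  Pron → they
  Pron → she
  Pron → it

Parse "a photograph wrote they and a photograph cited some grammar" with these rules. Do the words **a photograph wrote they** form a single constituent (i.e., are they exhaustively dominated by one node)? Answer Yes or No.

[S [S [NP [Det a] [N photograph]] [VP [V wrote] [NP [Pron they]]]] [Conj and] [S [NP [Det a] [N photograph]] [VP [V cited] [NP [Det some] [N grammar]]]]]
The words 'a photograph wrote they' are exhaustively dominated by a single S node (built by S → NP VP), so they form a constituent.

Yes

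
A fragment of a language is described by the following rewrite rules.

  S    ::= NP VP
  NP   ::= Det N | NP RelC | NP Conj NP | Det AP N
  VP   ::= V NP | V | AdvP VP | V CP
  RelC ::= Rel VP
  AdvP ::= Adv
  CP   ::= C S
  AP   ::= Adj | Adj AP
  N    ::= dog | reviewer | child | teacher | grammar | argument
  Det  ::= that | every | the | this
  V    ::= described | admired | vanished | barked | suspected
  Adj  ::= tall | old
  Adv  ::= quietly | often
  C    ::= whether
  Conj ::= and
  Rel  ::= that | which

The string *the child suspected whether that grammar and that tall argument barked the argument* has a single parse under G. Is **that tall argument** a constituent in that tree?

Yes

[S [NP [Det the] [N child]] [VP [V suspected] [CP [C whether] [S [NP [NP [Det that] [N grammar]] [Conj and] [NP [Det that] [AP [Adj tall]] [N argument]]] [VP [V barked] [NP [Det the] [N argument]]]]]]]
The words 'that tall argument' are exhaustively dominated by a single NP node (built by NP → Det AP N), so they form a constituent.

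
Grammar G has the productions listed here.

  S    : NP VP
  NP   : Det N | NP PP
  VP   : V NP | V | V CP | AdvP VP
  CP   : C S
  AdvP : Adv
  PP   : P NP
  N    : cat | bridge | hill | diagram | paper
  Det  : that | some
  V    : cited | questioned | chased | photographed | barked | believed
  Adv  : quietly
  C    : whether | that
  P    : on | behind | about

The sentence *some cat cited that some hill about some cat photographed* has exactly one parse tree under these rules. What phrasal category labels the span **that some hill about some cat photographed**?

CP

S
  NP
    Det: some
    N: cat
  VP
    V: cited
    CP
      C: that
      S
        NP
          NP
            Det: some
            N: hill
          PP
            P: about
            NP
              Det: some
              N: cat
        VP
          V: photographed
The span 'that some hill about some cat photographed' is the CP node built by CP → C S.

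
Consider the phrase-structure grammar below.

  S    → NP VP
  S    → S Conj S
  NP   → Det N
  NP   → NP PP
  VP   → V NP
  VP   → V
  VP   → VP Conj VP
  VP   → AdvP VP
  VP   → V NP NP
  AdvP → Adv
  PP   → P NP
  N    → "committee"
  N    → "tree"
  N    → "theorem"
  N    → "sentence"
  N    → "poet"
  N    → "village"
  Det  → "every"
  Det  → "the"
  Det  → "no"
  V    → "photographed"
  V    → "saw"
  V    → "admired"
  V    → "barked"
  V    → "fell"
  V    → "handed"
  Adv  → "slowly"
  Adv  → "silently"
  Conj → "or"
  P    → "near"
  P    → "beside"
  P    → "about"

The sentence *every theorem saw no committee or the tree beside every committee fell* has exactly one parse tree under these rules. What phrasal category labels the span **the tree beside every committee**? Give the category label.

NP

S
  S
    NP
      Det: every
      N: theorem
    VP
      V: saw
      NP
        Det: no
        N: committee
  Conj: or
  S
    NP
      NP
        Det: the
        N: tree
      PP
        P: beside
        NP
          Det: every
          N: committee
    VP
      V: fell
The span 'the tree beside every committee' is the NP node built by NP → NP PP.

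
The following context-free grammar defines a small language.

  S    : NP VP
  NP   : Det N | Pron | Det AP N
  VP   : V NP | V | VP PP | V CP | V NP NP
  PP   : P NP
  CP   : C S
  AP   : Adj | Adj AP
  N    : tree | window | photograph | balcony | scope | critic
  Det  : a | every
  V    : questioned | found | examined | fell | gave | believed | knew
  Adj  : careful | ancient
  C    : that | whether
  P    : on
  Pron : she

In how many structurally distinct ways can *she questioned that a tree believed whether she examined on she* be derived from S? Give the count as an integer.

Two of the 3 distinct bracketings:
[S [NP [Pron she]] [VP [VP [V questioned] [CP [C that] [S [NP [Det a] [N tree]] [VP [V believed] [CP [C whether] [S [NP [Pron she]] [VP [V examined]]]]]]]] [PP [P on] [NP [Pron she]]]]]
[S [NP [Pron she]] [VP [V questioned] [CP [C that] [S [NP [Det a] [N tree]] [VP [VP [V believed] [CP [C whether] [S [NP [Pron she]] [VP [V examined]]]]] [PP [P on] [NP [Pron she]]]]]]]]
The trees differ in how a recursive rule is bracketed over the same span.

3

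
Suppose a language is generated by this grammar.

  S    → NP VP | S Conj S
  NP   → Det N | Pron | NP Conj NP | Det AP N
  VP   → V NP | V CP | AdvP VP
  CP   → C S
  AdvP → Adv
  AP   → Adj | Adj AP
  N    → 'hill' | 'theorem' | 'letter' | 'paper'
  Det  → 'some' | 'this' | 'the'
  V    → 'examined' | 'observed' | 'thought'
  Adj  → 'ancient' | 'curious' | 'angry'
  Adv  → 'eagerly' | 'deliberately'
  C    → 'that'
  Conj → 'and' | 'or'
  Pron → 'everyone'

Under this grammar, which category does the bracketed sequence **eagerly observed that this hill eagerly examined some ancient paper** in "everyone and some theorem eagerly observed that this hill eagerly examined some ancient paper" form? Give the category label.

VP

S
  NP
    NP
      Pron: everyone
    Conj: and
    NP
      Det: some
      N: theorem
  VP
    AdvP
      Adv: eagerly
    VP
      V: observed
      CP
        C: that
        S
          NP
            Det: this
            N: hill
          VP
            AdvP
              Adv: eagerly
            VP
              V: examined
              NP
                Det: some
                AP
                  Adj: ancient
                N: paper
The span 'eagerly observed that this hill eagerly examined some ancient paper' is the VP node built by VP → AdvP VP.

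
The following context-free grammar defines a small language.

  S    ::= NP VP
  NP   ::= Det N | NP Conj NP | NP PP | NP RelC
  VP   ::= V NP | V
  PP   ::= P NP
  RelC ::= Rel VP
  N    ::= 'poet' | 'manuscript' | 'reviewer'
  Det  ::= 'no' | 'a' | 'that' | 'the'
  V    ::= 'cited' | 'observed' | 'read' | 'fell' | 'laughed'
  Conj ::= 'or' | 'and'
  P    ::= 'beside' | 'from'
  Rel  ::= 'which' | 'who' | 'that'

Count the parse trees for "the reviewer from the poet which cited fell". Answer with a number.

2

The two bracketings:
[S [NP [NP [Det the] [N reviewer]] [PP [P from] [NP [NP [Det the] [N poet]] [RelC [Rel which] [VP [V cited]]]]]] [VP [V fell]]]
[S [NP [NP [NP [Det the] [N reviewer]] [PP [P from] [NP [Det the] [N poet]]]] [RelC [Rel which] [VP [V cited]]]] [VP [V fell]]]
The trees differ in how a recursive rule is bracketed over the same span.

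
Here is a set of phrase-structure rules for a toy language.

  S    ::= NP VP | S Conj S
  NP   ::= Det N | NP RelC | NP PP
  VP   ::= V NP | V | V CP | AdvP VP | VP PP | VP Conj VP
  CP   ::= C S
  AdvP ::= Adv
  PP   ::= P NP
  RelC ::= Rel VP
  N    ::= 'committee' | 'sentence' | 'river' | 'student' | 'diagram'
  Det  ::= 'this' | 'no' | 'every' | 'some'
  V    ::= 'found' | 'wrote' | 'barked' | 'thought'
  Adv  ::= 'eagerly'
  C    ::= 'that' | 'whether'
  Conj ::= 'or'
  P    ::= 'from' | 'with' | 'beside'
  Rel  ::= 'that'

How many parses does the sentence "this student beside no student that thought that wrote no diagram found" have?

3

Two of the 3 distinct bracketings:
[S [NP [NP [NP [NP [Det this] [N student]] [PP [P beside] [NP [Det no] [N student]]]] [RelC [Rel that] [VP [V thought]]]] [RelC [Rel that] [VP [V wrote] [NP [Det no] [N diagram]]]]] [VP [V found]]]
[S [NP [NP [NP [Det this] [N student]] [PP [P beside] [NP [NP [Det no] [N student]] [RelC [Rel that] [VP [V thought]]]]]] [RelC [Rel that] [VP [V wrote] [NP [Det no] [N diagram]]]]] [VP [V found]]]
The trees differ in how a recursive rule is bracketed over the same span.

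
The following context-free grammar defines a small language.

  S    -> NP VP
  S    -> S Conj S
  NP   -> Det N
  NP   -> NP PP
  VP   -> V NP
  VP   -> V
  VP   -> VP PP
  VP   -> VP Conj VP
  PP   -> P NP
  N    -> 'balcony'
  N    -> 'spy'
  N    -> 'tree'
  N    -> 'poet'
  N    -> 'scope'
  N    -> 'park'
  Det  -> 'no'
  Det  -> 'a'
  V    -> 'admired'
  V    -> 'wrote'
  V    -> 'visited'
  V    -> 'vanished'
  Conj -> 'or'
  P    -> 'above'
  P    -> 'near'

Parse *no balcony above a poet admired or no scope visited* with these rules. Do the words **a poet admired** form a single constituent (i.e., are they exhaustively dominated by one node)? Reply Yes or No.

No

[S [S [NP [NP [Det no] [N balcony]] [PP [P above] [NP [Det a] [N poet]]]] [VP [V admired]]] [Conj or] [S [NP [Det no] [N scope]] [VP [V visited]]]]
The smallest constituent containing 'a poet admired' is the S spanning 'no balcony above a poet admired'; no single node in the tree dominates exactly the given words.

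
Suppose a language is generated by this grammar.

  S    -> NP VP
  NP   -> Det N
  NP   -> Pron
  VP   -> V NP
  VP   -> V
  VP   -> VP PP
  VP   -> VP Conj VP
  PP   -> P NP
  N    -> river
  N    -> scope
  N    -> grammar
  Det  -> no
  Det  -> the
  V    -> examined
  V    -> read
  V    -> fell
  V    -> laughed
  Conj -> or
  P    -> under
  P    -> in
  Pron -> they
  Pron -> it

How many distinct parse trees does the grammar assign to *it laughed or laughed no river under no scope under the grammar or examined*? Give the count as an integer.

Two of the 4 distinct bracketings:
[S [NP [Pron it]] [VP [VP [V laughed]] [Conj or] [VP [VP [VP [VP [V laughed] [NP [Det no] [N river]]] [PP [P under] [NP [Det no] [N scope]]]] [PP [P under] [NP [Det the] [N grammar]]]] [Conj or] [VP [V examined]]]]]
[S [NP [Pron it]] [VP [VP [VP [VP [VP [V laughed]] [Conj or] [VP [V laughed] [NP [Det no] [N river]]]] [PP [P under] [NP [Det no] [N scope]]]] [PP [P under] [NP [Det the] [N grammar]]]] [Conj or] [VP [V examined]]]]
The trees differ in how a recursive rule is bracketed over the same span.

4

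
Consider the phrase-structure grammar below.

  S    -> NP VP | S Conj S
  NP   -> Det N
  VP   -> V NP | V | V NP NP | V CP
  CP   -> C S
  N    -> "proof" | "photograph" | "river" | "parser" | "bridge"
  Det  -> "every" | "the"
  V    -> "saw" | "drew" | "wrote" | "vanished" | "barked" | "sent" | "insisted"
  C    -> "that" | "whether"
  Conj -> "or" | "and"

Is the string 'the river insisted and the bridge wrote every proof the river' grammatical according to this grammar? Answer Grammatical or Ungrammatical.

Grammatical

S
  S
    NP
      Det: the
      N: river
    VP
      V: insisted
  Conj: and
  S
    NP
      Det: the
      N: bridge
    VP
      V: wrote
      NP
        Det: every
        N: proof
      NP
        Det: the
        N: river
The bracketing above is licensed at every node by one of the given productions, with S at the root.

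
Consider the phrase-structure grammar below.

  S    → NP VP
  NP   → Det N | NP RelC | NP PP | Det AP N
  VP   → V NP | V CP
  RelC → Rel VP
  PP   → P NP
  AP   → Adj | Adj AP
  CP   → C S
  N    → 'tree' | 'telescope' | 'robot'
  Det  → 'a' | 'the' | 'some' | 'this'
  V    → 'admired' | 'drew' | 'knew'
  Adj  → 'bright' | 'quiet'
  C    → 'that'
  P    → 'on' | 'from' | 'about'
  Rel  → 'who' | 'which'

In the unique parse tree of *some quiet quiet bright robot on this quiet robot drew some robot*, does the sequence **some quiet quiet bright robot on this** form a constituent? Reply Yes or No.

[S [NP [NP [Det some] [AP [Adj quiet] [AP [Adj quiet] [AP [Adj bright]]]] [N robot]] [PP [P on] [NP [Det this] [AP [Adj quiet]] [N robot]]]] [VP [V drew] [NP [Det some] [N robot]]]]
The smallest constituent containing 'some quiet quiet bright robot on this' is the NP spanning 'some quiet quiet bright robot on this quiet robot'; no single node in the tree dominates exactly the given words.

No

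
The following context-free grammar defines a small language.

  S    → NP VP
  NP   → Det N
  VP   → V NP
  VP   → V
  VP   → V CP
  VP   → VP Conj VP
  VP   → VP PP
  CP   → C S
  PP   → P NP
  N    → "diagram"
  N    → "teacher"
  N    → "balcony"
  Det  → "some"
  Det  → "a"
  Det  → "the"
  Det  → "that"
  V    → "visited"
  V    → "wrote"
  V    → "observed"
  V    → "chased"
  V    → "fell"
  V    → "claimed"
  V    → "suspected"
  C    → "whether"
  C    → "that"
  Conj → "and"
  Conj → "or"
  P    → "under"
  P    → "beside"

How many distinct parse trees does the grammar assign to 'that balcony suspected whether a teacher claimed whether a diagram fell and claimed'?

3

Two of the 3 distinct bracketings:
[S [NP [Det that] [N balcony]] [VP [V suspected] [CP [C whether] [S [NP [Det a] [N teacher]] [VP [V claimed] [CP [C whether] [S [NP [Det a] [N diagram]] [VP [VP [V fell]] [Conj and] [VP [V claimed]]]]]]]]]]
[S [NP [Det that] [N balcony]] [VP [V suspected] [CP [C whether] [S [NP [Det a] [N teacher]] [VP [VP [V claimed] [CP [C whether] [S [NP [Det a] [N diagram]] [VP [V fell]]]]] [Conj and] [VP [V claimed]]]]]]]
The trees differ in how a recursive rule is bracketed over the same span.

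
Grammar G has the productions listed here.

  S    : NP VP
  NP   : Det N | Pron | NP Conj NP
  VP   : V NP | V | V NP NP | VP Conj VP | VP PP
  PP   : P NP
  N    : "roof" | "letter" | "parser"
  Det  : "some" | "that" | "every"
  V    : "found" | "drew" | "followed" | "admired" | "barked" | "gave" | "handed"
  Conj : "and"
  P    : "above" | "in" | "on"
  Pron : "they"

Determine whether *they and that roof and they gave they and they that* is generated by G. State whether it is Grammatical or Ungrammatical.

For S → NP VP, every NP-prefix leaves a non-VP remainder: after 'they' the remainder is not a VP; after 'they and that roof' the remainder is not a VP; after 'they and that roof and they' the remainder is not a VP.

Ungrammatical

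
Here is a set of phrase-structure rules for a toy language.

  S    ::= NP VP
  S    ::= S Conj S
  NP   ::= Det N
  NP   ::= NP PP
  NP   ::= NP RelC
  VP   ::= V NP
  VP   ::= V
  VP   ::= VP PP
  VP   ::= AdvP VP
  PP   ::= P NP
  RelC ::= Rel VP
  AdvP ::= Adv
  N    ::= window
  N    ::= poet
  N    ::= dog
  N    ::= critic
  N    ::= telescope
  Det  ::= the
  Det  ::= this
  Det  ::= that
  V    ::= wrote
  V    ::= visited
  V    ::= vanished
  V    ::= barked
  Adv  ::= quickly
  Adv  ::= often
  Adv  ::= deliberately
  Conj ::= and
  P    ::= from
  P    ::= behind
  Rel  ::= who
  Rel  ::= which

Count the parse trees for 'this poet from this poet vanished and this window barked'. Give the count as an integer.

1

[S [S [NP [NP [Det this] [N poet]] [PP [P from] [NP [Det this] [N poet]]]] [VP [V vanished]]] [Conj and] [S [NP [Det this] [N window]] [VP [V barked]]]]
No rule offers an alternative attachment or grouping for any span, so this is the only derivation.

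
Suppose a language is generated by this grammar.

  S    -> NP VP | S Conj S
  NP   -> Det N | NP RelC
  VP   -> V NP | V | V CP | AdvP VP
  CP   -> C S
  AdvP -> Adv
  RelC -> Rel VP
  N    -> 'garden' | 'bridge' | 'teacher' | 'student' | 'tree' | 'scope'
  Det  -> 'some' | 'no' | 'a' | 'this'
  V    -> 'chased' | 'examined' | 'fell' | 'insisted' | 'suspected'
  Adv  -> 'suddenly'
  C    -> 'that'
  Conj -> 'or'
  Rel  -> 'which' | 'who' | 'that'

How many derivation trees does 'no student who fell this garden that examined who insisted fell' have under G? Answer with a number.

3

Two of the 3 distinct bracketings:
[S [NP [NP [Det no] [N student]] [RelC [Rel who] [VP [V fell] [NP [NP [NP [Det this] [N garden]] [RelC [Rel that] [VP [V examined]]]] [RelC [Rel who] [VP [V insisted]]]]]]] [VP [V fell]]]
[S [NP [NP [NP [Det no] [N student]] [RelC [Rel who] [VP [V fell] [NP [NP [Det this] [N garden]] [RelC [Rel that] [VP [V examined]]]]]]] [RelC [Rel who] [VP [V insisted]]]] [VP [V fell]]]
The trees differ in how a recursive rule is bracketed over the same span.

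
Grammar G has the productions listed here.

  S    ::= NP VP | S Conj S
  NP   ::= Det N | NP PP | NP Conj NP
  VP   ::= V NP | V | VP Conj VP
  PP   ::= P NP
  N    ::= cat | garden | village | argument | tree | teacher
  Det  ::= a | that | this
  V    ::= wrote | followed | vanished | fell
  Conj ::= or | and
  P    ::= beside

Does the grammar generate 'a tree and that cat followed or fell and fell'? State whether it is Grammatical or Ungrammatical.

Grammatical

[S [NP [NP [Det a] [N tree]] [Conj and] [NP [Det that] [N cat]]] [VP [VP [V followed]] [Conj or] [VP [VP [V fell]] [Conj and] [VP [V fell]]]]]
Each bracket corresponds to one application of a listed rule, so the string is derivable from S.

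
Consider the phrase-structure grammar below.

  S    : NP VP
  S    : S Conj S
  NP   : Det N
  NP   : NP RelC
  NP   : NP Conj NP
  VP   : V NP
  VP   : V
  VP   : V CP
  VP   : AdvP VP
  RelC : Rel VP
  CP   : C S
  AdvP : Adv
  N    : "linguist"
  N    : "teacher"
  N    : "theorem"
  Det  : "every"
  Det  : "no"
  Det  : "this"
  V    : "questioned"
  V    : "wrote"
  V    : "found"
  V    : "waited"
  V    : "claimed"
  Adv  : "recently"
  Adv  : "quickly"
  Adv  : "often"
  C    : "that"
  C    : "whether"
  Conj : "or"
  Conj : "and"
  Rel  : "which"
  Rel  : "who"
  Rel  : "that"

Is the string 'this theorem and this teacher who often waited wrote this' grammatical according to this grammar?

For S → NP VP, every NP-prefix leaves a non-VP remainder: after 'this theorem' the remainder is not a VP; after 'this theorem and this teacher' the remainder is not a VP; after 'this theorem and this teacher who often waited' the remainder is not a VP. The alternative S rule S → S Conj S likewise has no satisfying split.

Ungrammatical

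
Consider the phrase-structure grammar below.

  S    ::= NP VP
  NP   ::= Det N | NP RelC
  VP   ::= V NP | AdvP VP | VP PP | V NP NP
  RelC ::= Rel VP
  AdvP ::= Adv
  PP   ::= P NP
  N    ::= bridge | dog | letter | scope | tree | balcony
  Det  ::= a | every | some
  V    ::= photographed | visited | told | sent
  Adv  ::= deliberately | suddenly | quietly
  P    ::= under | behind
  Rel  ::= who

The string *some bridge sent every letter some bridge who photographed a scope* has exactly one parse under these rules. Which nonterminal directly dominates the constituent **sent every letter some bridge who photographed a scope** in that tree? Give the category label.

S

S
  NP
    Det: some
    N: bridge
  VP
    V: sent
    NP
      Det: every
      N: letter
    NP
      NP
        Det: some
        N: bridge
      RelC
        Rel: who
        VP
          V: photographed
          NP
            Det: a
            N: scope
The span 'sent every letter some bridge who photographed a scope' is the VP node built by VP → V NP NP.
Its mother is the S built by S → NP VP.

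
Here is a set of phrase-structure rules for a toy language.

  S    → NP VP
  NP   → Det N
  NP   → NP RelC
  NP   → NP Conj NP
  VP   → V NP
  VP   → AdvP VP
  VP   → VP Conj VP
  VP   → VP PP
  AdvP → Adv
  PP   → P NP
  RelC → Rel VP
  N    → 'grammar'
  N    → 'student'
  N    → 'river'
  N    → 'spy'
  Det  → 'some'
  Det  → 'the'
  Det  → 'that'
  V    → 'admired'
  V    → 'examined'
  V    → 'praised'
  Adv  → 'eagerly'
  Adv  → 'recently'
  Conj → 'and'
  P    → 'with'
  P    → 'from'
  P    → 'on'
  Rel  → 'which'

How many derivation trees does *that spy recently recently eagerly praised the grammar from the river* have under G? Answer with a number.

Two of the 4 distinct bracketings:
[S [NP [Det that] [N spy]] [VP [AdvP [Adv recently]] [VP [AdvP [Adv recently]] [VP [AdvP [Adv eagerly]] [VP [VP [V praised] [NP [Det the] [N grammar]]] [PP [P from] [NP [Det the] [N river]]]]]]]]
[S [NP [Det that] [N spy]] [VP [AdvP [Adv recently]] [VP [AdvP [Adv recently]] [VP [VP [AdvP [Adv eagerly]] [VP [V praised] [NP [Det the] [N grammar]]]] [PP [P from] [NP [Det the] [N river]]]]]]]
The trees differ in how a recursive rule is bracketed over the same span.

4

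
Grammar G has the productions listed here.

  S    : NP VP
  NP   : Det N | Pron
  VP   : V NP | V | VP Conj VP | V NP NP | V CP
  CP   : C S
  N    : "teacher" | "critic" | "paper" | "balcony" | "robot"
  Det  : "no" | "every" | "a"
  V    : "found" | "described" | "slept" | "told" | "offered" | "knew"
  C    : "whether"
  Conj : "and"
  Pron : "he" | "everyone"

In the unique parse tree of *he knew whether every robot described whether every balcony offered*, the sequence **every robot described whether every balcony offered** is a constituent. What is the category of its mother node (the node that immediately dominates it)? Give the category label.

[S [NP [Pron he]] [VP [V knew] [CP [C whether] [S [NP [Det every] [N robot]] [VP [V described] [CP [C whether] [S [NP [Det every] [N balcony]] [VP [V offered]]]]]]]]]
The span 'every robot described whether every balcony offered' is the S node built by S → NP VP.
Its mother is the CP built by CP → C S.

CP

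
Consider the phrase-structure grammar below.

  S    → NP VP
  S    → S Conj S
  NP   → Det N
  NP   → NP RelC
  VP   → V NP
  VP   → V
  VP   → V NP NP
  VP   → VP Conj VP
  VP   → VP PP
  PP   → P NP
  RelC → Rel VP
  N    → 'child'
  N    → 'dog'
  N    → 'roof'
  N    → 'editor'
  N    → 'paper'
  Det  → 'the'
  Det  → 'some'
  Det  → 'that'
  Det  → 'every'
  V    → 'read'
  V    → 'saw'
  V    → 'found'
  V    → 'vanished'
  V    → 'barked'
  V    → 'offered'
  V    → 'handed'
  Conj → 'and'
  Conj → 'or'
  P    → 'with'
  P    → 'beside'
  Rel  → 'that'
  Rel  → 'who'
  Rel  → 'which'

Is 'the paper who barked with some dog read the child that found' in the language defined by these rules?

[S [NP [NP [Det the] [N paper]] [RelC [Rel who] [VP [VP [V barked]] [PP [P with] [NP [Det some] [N dog]]]]]] [VP [V read] [NP [NP [Det the] [N child]] [RelC [Rel that] [VP [V found]]]]]]
Every word is introduced by a lexical rule and the phrasal rules combine the resulting categories into a single S.

Grammatical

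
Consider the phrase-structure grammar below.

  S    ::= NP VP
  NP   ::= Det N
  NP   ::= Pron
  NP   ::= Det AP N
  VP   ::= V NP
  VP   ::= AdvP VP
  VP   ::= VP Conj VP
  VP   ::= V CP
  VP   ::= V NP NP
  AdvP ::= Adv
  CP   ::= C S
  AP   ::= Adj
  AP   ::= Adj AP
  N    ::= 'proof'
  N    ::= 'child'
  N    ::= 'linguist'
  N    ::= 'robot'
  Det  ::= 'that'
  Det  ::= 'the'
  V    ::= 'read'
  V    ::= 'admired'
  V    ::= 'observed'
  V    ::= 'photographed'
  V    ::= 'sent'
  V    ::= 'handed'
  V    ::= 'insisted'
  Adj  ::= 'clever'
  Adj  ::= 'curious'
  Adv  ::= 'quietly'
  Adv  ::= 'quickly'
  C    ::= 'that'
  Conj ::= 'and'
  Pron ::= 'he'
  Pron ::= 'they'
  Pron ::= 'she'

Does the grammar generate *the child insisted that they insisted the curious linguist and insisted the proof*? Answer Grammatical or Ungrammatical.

[S [NP [Det the] [N child]] [VP [VP [V insisted] [CP [C that] [S [NP [Pron they]] [VP [V insisted] [NP [Det the] [AP [Adj curious]] [N linguist]]]]]] [Conj and] [VP [V insisted] [NP [Det the] [N proof]]]]]
Each bracket corresponds to one application of a listed rule, so the string is derivable from S.

Grammatical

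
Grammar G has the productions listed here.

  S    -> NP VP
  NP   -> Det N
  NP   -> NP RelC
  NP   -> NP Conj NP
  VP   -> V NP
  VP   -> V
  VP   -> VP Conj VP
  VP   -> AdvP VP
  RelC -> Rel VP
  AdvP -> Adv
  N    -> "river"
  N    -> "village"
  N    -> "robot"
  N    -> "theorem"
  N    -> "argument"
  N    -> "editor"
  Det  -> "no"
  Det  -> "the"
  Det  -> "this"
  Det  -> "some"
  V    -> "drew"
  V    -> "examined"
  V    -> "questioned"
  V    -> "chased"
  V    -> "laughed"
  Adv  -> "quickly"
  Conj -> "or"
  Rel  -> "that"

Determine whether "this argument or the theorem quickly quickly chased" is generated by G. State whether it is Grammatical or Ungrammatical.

S
  NP
    NP
      Det: this
      N: argument
    Conj: or
    NP
      Det: the
      N: theorem
  VP
    AdvP
      Adv: quickly
    VP
      AdvP
        Adv: quickly
      VP
        V: chased
Each bracket corresponds to one application of a listed rule, so the string is derivable from S.

Grammatical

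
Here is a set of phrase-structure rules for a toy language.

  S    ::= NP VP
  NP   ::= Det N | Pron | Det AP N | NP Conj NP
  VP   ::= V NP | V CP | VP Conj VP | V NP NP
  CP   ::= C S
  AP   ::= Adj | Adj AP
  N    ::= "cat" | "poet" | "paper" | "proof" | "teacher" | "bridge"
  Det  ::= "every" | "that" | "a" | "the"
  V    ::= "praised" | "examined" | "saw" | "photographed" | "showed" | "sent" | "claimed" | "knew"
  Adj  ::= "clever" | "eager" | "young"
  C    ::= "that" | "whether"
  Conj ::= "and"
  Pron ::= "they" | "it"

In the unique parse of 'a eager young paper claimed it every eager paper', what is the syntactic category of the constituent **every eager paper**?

[S [NP [Det a] [AP [Adj eager] [AP [Adj young]]] [N paper]] [VP [V claimed] [NP [Pron it]] [NP [Det every] [AP [Adj eager]] [N paper]]]]
The span 'every eager paper' is the NP node built by NP → Det AP N.

NP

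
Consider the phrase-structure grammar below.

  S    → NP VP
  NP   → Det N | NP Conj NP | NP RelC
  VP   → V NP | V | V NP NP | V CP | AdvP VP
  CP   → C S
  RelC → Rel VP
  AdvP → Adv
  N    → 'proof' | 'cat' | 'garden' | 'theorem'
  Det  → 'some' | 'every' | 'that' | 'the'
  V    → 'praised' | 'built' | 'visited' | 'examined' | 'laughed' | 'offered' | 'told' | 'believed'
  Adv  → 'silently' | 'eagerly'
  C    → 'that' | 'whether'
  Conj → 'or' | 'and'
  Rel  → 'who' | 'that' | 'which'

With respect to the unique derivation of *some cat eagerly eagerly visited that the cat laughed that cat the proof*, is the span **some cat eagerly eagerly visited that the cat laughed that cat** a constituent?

No

[S [NP [Det some] [N cat]] [VP [AdvP [Adv eagerly]] [VP [AdvP [Adv eagerly]] [VP [V visited] [CP [C that] [S [NP [Det the] [N cat]] [VP [V laughed] [NP [Det that] [N cat]] [NP [Det the] [N proof]]]]]]]]]
The smallest constituent containing 'some cat eagerly eagerly visited that the cat laughed that cat' is the S spanning 'some cat eagerly eagerly visited that the cat laughed that cat the proof'; no single node in the tree dominates exactly the given words.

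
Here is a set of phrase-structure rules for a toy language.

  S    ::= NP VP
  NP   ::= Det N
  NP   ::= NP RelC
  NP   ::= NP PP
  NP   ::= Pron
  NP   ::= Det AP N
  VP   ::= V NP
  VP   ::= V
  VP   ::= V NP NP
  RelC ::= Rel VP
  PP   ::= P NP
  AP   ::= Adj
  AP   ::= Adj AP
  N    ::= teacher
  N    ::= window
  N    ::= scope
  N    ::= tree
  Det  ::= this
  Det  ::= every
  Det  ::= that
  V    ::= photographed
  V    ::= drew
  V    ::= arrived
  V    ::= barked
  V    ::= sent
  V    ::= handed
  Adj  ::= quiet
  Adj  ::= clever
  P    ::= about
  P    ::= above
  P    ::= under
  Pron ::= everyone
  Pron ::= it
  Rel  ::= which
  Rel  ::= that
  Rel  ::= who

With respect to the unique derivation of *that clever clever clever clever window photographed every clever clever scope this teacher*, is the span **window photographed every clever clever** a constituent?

No

[S [NP [Det that] [AP [Adj clever] [AP [Adj clever] [AP [Adj clever] [AP [Adj clever]]]]] [N window]] [VP [V photographed] [NP [Det every] [AP [Adj clever] [AP [Adj clever]]] [N scope]] [NP [Det this] [N teacher]]]]
The smallest constituent containing 'window photographed every clever clever' is the S spanning 'that clever clever clever clever window photographed every clever clever scope this teacher'; no single node in the tree dominates exactly the given words.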